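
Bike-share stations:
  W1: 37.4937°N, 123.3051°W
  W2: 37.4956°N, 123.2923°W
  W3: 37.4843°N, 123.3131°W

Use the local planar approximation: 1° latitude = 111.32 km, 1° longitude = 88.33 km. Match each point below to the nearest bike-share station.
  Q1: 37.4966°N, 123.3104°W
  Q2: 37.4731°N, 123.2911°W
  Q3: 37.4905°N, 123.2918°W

Q1→W1; Q2→W3; Q3→W2

Q1 at 37.4966°N, 123.3104°W:
  W1: √((-0.0029·111.32)² + (0.0053·88.33)²) = √(0.104218 + 0.219163) = 0.5687 km
  W2: √((-0.0010·111.32)² + (0.0181·88.33)²) = √(0.012392 + 2.556075) = 1.6026 km
  W3: √((-0.0123·111.32)² + (-0.0027·88.33)²) = √(1.874807 + 0.056878) = 1.3899 km
  → nearest: W1 (0.5687 km)
Q2 at 37.4731°N, 123.2911°W:
  W1: √((0.0206·111.32)² + (-0.0140·88.33)²) = √(5.258730 + 1.529229) = 2.6054 km
  W2: √((0.0225·111.32)² + (-0.0012·88.33)²) = √(6.273522 + 0.011235) = 2.5069 km
  W3: √((0.0112·111.32)² + (-0.0220·88.33)²) = √(1.554470 + 3.776259) = 2.3088 km
  → nearest: W3 (2.3088 km)
Q3 at 37.4905°N, 123.2918°W:
  W1: √((0.0032·111.32)² + (-0.0133·88.33)²) = √(0.126896 + 1.380129) = 1.2276 km
  W2: √((0.0051·111.32)² + (-0.0005·88.33)²) = √(0.322320 + 0.001951) = 0.5694 km
  W3: √((-0.0062·111.32)² + (-0.0213·88.33)²) = √(0.476354 + 3.539775) = 2.0040 km
  → nearest: W2 (0.5694 km)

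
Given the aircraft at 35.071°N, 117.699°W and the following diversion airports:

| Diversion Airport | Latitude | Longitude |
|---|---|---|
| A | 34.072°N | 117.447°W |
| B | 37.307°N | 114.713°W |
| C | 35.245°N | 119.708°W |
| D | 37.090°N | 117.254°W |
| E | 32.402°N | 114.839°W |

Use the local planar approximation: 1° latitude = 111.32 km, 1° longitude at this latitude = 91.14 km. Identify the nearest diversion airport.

Distances from 35.071°N, 117.699°W:
A: 113.556 km
B: 368.808 km
C: 184.122 km
D: 228.385 km
E: 395.247 km
Minimum: A at 113.556 km.

A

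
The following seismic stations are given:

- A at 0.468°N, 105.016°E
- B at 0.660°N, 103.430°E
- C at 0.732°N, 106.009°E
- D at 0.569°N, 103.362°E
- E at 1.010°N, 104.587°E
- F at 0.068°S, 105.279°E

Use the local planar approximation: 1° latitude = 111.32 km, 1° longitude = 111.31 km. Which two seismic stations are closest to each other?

Pairwise distances:
A–B: √((0.192·111.32)² + (-1.586·111.31)²) = √(456.82394 + 31165.54540) = 177.827 km
A–C: √((0.264·111.32)² + (0.993·111.31)²) = √(863.68276 + 12217.06438) = 114.371 km
A–D: √((0.101·111.32)² + (-1.654·111.31)²) = √(126.41224 + 33895.29171) = 184.450 km
A–E: √((0.542·111.32)² + (-0.429·111.31)²) = √(3640.36532 + 2280.25255) = 76.946 km
A–F: √((-0.536·111.32)² + (0.263·111.31)²) = √(3560.21294 + 856.99811) = 66.462 km
B–C: √((0.072·111.32)² + (2.579·111.31)²) = √(64.24087 + 82408.31795) = 287.180 km
B–D: √((-0.091·111.32)² + (-0.068·111.31)²) = √(102.61933 + 57.29097) = 12.646 km
B–E: √((0.350·111.32)² + (1.157·111.31)²) = √(1518.03744 + 16585.74880) = 134.550 km
B–F: √((-0.728·111.32)² + (1.849·111.31)²) = √(6567.63720 + 42358.65755) = 221.193 km
C–D: √((-0.163·111.32)² + (-2.647·111.31)²) = √(329.24683 + 86811.29766) = 295.196 km
C–E: √((0.278·111.32)² + (-1.422·111.31)²) = √(957.71433 + 25053.45111) = 161.280 km
C–F: √((-0.800·111.32)² + (-0.730·111.31)²) = √(7930.97114 + 6602.58629) = 120.555 km
D–E: √((0.441·111.32)² + (1.225·111.31)²) = √(2410.03625 + 18592.61785) = 144.923 km
D–F: √((-0.637·111.32)² + (1.917·111.31)²) = √(5028.34723 + 45531.56639) = 224.855 km
E–F: √((-1.078·111.32)² + (0.692·111.31)²) = √(14400.71041 + 5933.08478) = 142.597 km
Closest pair: B–D at 12.646 km.

B and D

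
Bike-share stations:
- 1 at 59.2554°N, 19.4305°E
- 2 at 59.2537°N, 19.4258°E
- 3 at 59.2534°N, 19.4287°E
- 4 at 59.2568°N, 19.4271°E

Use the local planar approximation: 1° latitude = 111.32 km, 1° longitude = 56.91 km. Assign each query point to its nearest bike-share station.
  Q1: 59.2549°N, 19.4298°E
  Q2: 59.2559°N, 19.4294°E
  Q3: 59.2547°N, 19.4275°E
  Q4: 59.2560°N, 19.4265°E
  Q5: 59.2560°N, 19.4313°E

Q1→1; Q2→1; Q3→2; Q4→4; Q5→1

Q1 at 59.2549°N, 19.4298°E:
  1: 0.0684 km
  2: 0.2639 km
  3: 0.1783 km
  4: 0.2614 km
  → nearest: 1 (0.0684 km)
Q2 at 59.2559°N, 19.4294°E:
  1: 0.0838 km
  2: 0.3193 km
  3: 0.2811 km
  4: 0.1648 km
  → nearest: 1 (0.0838 km)
Q3 at 59.2547°N, 19.4275°E:
  1: 0.1877 km
  2: 0.1475 km
  3: 0.1600 km
  4: 0.2349 km
  → nearest: 2 (0.1475 km)
Q4 at 59.2560°N, 19.4265°E:
  1: 0.2372 km
  2: 0.2591 km
  3: 0.3154 km
  4: 0.0954 km
  → nearest: 4 (0.0954 km)
Q5 at 59.2560°N, 19.4313°E:
  1: 0.0808 km
  2: 0.4044 km
  3: 0.3251 km
  4: 0.2551 km
  → nearest: 1 (0.0808 km)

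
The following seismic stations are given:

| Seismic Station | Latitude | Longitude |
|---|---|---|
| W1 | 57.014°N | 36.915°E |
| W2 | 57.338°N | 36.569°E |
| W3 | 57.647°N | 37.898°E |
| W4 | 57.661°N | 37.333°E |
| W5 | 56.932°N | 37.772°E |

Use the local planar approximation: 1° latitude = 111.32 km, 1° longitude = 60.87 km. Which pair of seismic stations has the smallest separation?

W3 and W4

Pairwise distances:
W1–W2: √((0.324·111.32)² + (-0.346·60.87)²) = √(1300.87754 + 443.56656) = 41.767 km
W1–W3: √((0.633·111.32)² + (0.983·60.87)²) = √(4965.39515 + 3580.25236) = 92.443 km
W1–W4: √((0.647·111.32)² + (0.418·60.87)²) = √(5187.46234 + 647.37983) = 76.386 km
W1–W5: √((-0.082·111.32)² + (0.857·60.87)²) = √(83.32477 + 2721.24878) = 52.958 km
W2–W3: √((0.309·111.32)² + (1.329·60.87)²) = √(1183.21415 + 6544.20003) = 87.906 km
W2–W4: √((0.323·111.32)² + (0.764·60.87)²) = √(1292.85982 + 2162.68526) = 58.784 km
W2–W5: √((-0.406·111.32)² + (1.203·60.87)²) = √(2042.67118 + 5362.13641) = 86.051 km
W3–W4: √((0.014·111.32)² + (-0.565·60.87)²) = √(2.42886 + 1182.77871) = 34.427 km
W3–W5: √((-0.715·111.32)² + (-0.126·60.87)²) = √(6335.17300 + 58.82307) = 79.962 km
W4–W5: √((-0.729·111.32)² + (0.439·60.87)²) = √(6585.69255 + 714.06154) = 85.439 km
Closest pair: W3–W4 at 34.427 km.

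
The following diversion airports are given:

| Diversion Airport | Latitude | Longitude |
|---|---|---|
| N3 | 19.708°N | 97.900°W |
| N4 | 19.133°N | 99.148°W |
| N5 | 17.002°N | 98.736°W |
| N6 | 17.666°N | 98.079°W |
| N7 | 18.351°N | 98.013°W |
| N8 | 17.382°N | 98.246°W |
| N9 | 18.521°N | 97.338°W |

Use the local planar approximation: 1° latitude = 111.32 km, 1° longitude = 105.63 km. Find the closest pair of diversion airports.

N6 and N8

Pairwise distances:
N6–N8: √((-0.284·111.32)² + (-0.167·105.63)²) = √(999.50064 + 311.17701) = 36.203 km
N5–N8: √((0.380·111.32)² + (0.490·105.63)²) = √(1789.42536 + 2678.96303) = 66.846 km
N7–N9: √((0.170·111.32)² + (0.675·105.63)²) = √(358.13292 + 5083.72565) = 73.769 km
N6–N7: √((0.685·111.32)² + (0.066·105.63)²) = √(5814.70302 + 48.60293) = 76.572 km
N5–N6: √((0.664·111.32)² + (0.657·105.63)²) = √(5463.64602 + 4816.20871) = 101.390 km
N7–N8: √((-0.969·111.32)² + (-0.233·105.63)²) = √(11635.73842 + 605.74021) = 110.641 km
N6–N9: √((0.855·111.32)² + (0.741·105.63)²) = √(9058.96590 + 6126.47937) = 123.229 km
N3–N9: √((-1.187·111.32)² + (0.562·105.63)²) = √(17460.14449 + 3524.09162) = 144.859 km
N3–N4: √((-0.575·111.32)² + (-1.248·105.63)²) = √(4097.15208 + 17378.15755) = 146.545 km
N4–N7: √((-0.782·111.32)² + (1.135·105.63)²) = √(7578.09249 + 14373.62409) = 148.161 km
N3–N7: √((-1.357·111.32)² + (-0.113·105.63)²) = √(22819.49823 + 142.47263) = 151.532 km
N8–N9: √((1.139·111.32)² + (0.908·105.63)²) = √(16076.58657 + 9199.11942) = 158.983 km
N5–N7: √((1.349·111.32)² + (0.723·105.63)²) = √(22551.23313 + 5832.45174) = 168.475 km
N4–N6: √((-1.467·111.32)² + (1.069·105.63)²) = √(26668.99335 + 12750.58087) = 198.544 km
N4–N9: √((-0.612·111.32)² + (1.810·105.63)²) = √(4641.40258 + 36553.73081) = 202.966 km
N4–N8: √((-1.751·111.32)² + (0.902·105.63)²) = √(37994.32099 + 9077.94683) = 216.961 km
N5–N9: √((1.519·111.32)² + (1.398·105.63)²) = √(28593.14608 + 21806.64745) = 224.499 km
N3–N6: √((-2.042·111.32)² + (-0.179·105.63)²) = √(51672.30926 + 357.50377) = 228.100 km
N4–N5: √((-2.131·111.32)² + (0.412·105.63)²) = √(56274.71377 + 1893.95210) = 241.182 km
N3–N8: √((-2.326·111.32)² + (-0.346·105.63)²) = √(67044.91062 + 1335.75484) = 261.497 km
N3–N5: √((-2.706·111.32)² + (-0.836·105.63)²) = √(90740.66963 + 7798.06973) = 313.909 km
Closest pair: N6–N8 at 36.203 km.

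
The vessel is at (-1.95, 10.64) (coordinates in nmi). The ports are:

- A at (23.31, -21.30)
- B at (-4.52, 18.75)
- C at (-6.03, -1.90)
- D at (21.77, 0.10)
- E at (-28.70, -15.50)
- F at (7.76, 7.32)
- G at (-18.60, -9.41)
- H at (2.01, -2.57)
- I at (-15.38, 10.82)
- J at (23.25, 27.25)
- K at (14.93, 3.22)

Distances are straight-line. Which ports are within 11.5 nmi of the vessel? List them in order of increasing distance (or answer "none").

Distances from (-1.95, 10.64):
A: √((25.26)² + (-31.94)²) = √(638.0676 + 1020.1636) = 40.72 nmi
B: √((-2.57)² + (8.11)²) = √(6.6049 + 65.7721) = 8.51 nmi
C: √((-4.08)² + (-12.54)²) = √(16.6464 + 157.2516) = 13.19 nmi
D: √((23.72)² + (-10.54)²) = √(562.6384 + 111.0916) = 25.96 nmi
E: √((-26.75)² + (-26.14)²) = √(715.5625 + 683.2996) = 37.40 nmi
F: √((9.71)² + (-3.32)²) = √(94.2841 + 11.0224) = 10.26 nmi
G: √((-16.65)² + (-20.05)²) = √(277.2225 + 402.0025) = 26.06 nmi
H: √((3.96)² + (-13.21)²) = √(15.6816 + 174.5041) = 13.79 nmi
I: √((-13.43)² + (0.18)²) = √(180.3649 + 0.0324) = 13.43 nmi
J: √((25.20)² + (16.61)²) = √(635.0400 + 275.8921) = 30.18 nmi
K: √((16.88)² + (-7.42)²) = √(284.9344 + 55.0564) = 18.44 nmi
Threshold 11.5 nmi: B (8.51 nmi), F (10.26 nmi) are within range.

B, F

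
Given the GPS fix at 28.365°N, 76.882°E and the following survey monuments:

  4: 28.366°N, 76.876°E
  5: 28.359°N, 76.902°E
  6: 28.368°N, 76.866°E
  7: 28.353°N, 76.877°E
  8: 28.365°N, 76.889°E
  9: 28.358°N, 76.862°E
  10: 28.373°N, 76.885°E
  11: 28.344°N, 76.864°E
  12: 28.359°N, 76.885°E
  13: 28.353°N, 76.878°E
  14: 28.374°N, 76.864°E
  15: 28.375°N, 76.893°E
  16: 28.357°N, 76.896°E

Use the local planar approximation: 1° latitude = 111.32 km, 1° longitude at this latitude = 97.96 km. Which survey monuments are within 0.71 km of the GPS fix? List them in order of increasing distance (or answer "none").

4, 8

Distances from 28.365°N, 76.882°E:
4: 0.598 km
5: 2.070 km
6: 1.603 km
7: 1.423 km
8: 0.686 km
9: 2.108 km
10: 0.938 km
11: 2.928 km
12: 0.730 km
13: 1.392 km
14: 2.028 km
15: 1.549 km
16: 1.635 km
Threshold 0.71 km: 4 (0.598 km), 8 (0.686 km) are within range.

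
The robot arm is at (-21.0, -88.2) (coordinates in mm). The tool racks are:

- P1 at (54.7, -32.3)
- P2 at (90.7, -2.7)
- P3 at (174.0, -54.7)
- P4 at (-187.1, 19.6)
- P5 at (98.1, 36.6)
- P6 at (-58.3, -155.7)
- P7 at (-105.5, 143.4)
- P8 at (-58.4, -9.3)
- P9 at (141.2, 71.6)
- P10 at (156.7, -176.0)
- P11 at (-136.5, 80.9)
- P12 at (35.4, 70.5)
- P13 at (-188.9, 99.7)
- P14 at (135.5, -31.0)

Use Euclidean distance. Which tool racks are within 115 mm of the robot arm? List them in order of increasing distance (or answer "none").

P6, P8, P1

Distances from (-21.0, -88.2):
P1: √((75.7)² + (55.9)²) = √(5730.490 + 3124.810) = 94.1 mm
P2: √((111.7)² + (85.5)²) = √(12476.890 + 7310.250) = 140.7 mm
P3: √((195.0)² + (33.5)²) = √(38025.000 + 1122.250) = 197.9 mm
P4: √((-166.1)² + (107.8)²) = √(27589.210 + 11620.840) = 198.0 mm
P5: √((119.1)² + (124.8)²) = √(14184.810 + 15575.040) = 172.5 mm
P6: √((-37.3)² + (-67.5)²) = √(1391.290 + 4556.250) = 77.1 mm
P7: √((-84.5)² + (231.6)²) = √(7140.250 + 53638.560) = 246.5 mm
P8: √((-37.4)² + (78.9)²) = √(1398.760 + 6225.210) = 87.3 mm
P9: √((162.2)² + (159.8)²) = √(26308.840 + 25536.040) = 227.7 mm
P10: √((177.7)² + (-87.8)²) = √(31577.290 + 7708.840) = 198.2 mm
P11: √((-115.5)² + (169.1)²) = √(13340.250 + 28594.810) = 204.8 mm
P12: √((56.4)² + (158.7)²) = √(3180.960 + 25185.690) = 168.4 mm
P13: √((-167.9)² + (187.9)²) = √(28190.410 + 35306.410) = 252.0 mm
P14: √((156.5)² + (57.2)²) = √(24492.250 + 3271.840) = 166.6 mm
Threshold 115 mm: P6 (77.1 mm), P8 (87.3 mm), P1 (94.1 mm) are within range.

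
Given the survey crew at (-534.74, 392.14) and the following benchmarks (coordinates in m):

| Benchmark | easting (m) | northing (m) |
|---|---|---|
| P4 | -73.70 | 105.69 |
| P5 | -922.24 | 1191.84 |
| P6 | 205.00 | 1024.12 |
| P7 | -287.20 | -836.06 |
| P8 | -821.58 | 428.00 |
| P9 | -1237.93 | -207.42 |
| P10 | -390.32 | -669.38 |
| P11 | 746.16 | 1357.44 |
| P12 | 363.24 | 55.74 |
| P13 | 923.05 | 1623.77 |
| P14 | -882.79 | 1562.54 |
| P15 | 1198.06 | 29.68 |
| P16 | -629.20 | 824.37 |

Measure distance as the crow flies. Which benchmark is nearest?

P8

Distances from (-534.74, 392.14):
P4: √((461.04)² + (-286.45)²) = √(212557.8816 + 82053.6025) = 542.78 m
P5: √((-387.50)² + (799.70)²) = √(150156.2500 + 639520.0900) = 888.64 m
P6: √((739.74)² + (631.98)²) = √(547215.2676 + 399398.7204) = 972.94 m
P7: √((247.54)² + (-1228.20)²) = √(61276.0516 + 1508475.2400) = 1252.90 m
P8: √((-286.84)² + (35.86)²) = √(82277.1856 + 1285.9396) = 289.07 m
P9: √((-703.19)² + (-599.56)²) = √(494476.1761 + 359472.1936) = 924.09 m
P10: √((144.42)² + (-1061.52)²) = √(20857.1364 + 1126824.7104) = 1071.30 m
P11: √((1280.90)² + (965.30)²) = √(1640704.8100 + 931804.0900) = 1603.90 m
P12: √((897.98)² + (-336.40)²) = √(806368.0804 + 113164.9600) = 958.92 m
P13: √((1457.79)² + (1231.63)²) = √(2125151.6841 + 1516912.4569) = 1908.42 m
P14: √((-348.05)² + (1170.40)²) = √(121138.8025 + 1369836.1600) = 1221.05 m
P15: √((1732.80)² + (-362.46)²) = √(3002595.8400 + 131377.2516) = 1770.30 m
P16: √((-94.46)² + (432.23)²) = √(8922.6916 + 186822.7729) = 442.43 m
Minimum: P8 at 289.07 m.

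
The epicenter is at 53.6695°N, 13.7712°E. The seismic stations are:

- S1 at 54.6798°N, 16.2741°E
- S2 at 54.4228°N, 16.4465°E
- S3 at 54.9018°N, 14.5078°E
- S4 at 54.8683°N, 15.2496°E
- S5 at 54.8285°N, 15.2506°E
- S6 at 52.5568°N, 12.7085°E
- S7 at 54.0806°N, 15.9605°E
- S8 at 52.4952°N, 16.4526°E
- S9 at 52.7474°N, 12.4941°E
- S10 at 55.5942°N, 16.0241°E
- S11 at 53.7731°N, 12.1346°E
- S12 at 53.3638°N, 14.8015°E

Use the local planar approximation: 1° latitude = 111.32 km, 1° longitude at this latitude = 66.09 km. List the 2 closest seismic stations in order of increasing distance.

S12, S11

Distances from 53.6695°N, 13.7712°E:
S1: √((1.0103·111.32)² + (2.5029·66.09)²) = √(12648.735216 + 27362.671736) = 200.0285 km
S2: √((0.7533·111.32)² + (2.6753·66.09)²) = √(7032.056155 + 31261.980139) = 195.6886 km
S3: √((1.2323·111.32)² + (0.7366·66.09)²) = √(18818.252533 + 2369.926803) = 145.5616 km
S4: √((1.1988·111.32)² + (1.4784·66.09)²) = √(17809.013531 + 9546.746958) = 165.3958 km
S5: √((1.1590·111.32)² + (1.4794·66.09)²) = √(16646.129435 + 9559.666297) = 161.8820 km
S6: √((-1.1127·111.32)² + (-1.0627·66.09)²) = √(15342.727491 + 4932.792703) = 142.3921 km
S7: √((0.4111·111.32)² + (2.1893·66.09)²) = √(2094.311844 + 20935.438312) = 151.7556 km
S8: √((-1.1743·111.32)² + (2.6814·66.09)²) = √(17088.522599 + 31404.704683) = 220.2118 km
S9: √((-0.9221·111.32)² + (-1.2771·66.09)²) = √(10536.647215 + 7123.957396) = 132.8932 km
S10: √((1.9247·111.32)² + (2.2529·66.09)²) = √(45906.320872 + 22169.471180) = 260.9134 km
S11: √((0.1036·111.32)² + (-1.6366·66.09)²) = √(133.004369 + 11699.211638) = 108.7760 km
S12: √((-0.3057·111.32)² + (1.0303·66.09)²) = √(1158.076564 + 4636.592233) = 76.1227 km
Sorted: S12 (76.1227 km) < S11 (108.7760 km) < S9 (132.8932 km) < S6 (142.3921 km) < …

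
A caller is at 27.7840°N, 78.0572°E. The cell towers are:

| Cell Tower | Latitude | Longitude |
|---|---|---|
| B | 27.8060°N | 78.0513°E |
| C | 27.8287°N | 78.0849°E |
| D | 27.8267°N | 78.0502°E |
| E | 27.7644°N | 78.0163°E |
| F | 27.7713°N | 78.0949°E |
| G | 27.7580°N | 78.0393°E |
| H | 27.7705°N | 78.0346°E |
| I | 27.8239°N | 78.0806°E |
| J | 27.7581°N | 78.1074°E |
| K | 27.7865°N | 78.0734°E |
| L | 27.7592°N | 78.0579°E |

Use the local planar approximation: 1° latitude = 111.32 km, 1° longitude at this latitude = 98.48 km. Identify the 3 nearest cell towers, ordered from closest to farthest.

K, B, H

Distances from 27.7840°N, 78.0572°E:
B: √((0.0220·111.32)² + (-0.0059·98.48)²) = √(5.997797 + 0.337598) = 2.5170 km
C: √((0.0447·111.32)² + (0.0277·98.48)²) = √(24.760616 + 7.441417) = 5.6747 km
D: √((0.0427·111.32)² + (-0.0070·98.48)²) = √(22.594469 + 0.475217) = 4.8031 km
E: √((-0.0196·111.32)² + (-0.0409·98.48)²) = √(4.760565 + 16.223431) = 4.5808 km
F: √((-0.0127·111.32)² + (0.0377·98.48)²) = √(1.998729 + 13.784112) = 3.9728 km
G: √((-0.0260·111.32)² + (-0.0179·98.48)²) = √(8.377088 + 3.107436) = 3.3889 km
H: √((-0.0135·111.32)² + (-0.0226·98.48)²) = √(2.258468 + 4.953509) = 2.6855 km
I: √((0.0399·111.32)² + (0.0234·98.48)²) = √(19.728415 + 5.310407) = 5.0039 km
J: √((-0.0259·111.32)² + (0.0502·98.48)²) = √(8.312773 + 24.440130) = 5.7230 km
K: √((0.0025·111.32)² + (0.0162·98.48)²) = √(0.077451 + 2.545225) = 1.6195 km
L: √((-0.0248·111.32)² + (0.0007·98.48)²) = √(7.621663 + 0.004752) = 2.7616 km
Sorted: K (1.6195 km) < B (2.5170 km) < H (2.6855 km) < L (2.7616 km) < G (3.3889 km) < …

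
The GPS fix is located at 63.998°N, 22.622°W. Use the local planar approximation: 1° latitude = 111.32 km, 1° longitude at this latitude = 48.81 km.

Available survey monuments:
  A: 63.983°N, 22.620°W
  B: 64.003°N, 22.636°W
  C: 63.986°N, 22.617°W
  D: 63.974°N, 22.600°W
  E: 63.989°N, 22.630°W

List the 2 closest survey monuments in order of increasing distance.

B, E

Distances from 63.998°N, 22.622°W:
A: 1.673 km
B: 0.881 km
C: 1.358 km
D: 2.879 km
E: 1.075 km
Sorted: B (0.881 km) < E (1.075 km) < C (1.358 km) < A (1.673 km) < …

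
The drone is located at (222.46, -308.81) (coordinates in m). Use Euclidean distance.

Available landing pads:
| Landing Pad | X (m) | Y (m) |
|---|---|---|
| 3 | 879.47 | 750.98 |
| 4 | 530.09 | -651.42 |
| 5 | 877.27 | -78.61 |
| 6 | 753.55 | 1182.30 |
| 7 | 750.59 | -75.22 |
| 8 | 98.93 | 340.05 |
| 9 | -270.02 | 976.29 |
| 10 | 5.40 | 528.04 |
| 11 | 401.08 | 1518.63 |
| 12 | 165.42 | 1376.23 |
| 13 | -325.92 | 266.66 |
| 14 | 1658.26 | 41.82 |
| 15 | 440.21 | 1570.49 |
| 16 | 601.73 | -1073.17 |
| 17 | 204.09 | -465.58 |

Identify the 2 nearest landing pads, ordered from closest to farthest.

Distances from (222.46, -308.81):
3: √((657.01)² + (1059.79)²) = √(431662.1401 + 1123154.8441) = 1246.92 m
4: √((307.63)² + (-342.61)²) = √(94636.2169 + 117381.6121) = 460.45 m
5: √((654.81)² + (230.20)²) = √(428776.1361 + 52992.0400) = 694.10 m
6: √((531.09)² + (1491.11)²) = √(282056.5881 + 2223409.0321) = 1582.87 m
7: √((528.13)² + (233.59)²) = √(278921.2969 + 54564.2881) = 577.48 m
8: √((-123.53)² + (648.86)²) = √(15259.6609 + 421019.2996) = 660.51 m
9: √((-492.48)² + (1285.10)²) = √(242536.5504 + 1651482.0100) = 1376.23 m
10: √((-217.06)² + (836.85)²) = √(47115.0436 + 700317.9225) = 864.54 m
11: √((178.62)² + (1827.44)²) = √(31905.1044 + 3339536.9536) = 1836.15 m
12: √((-57.04)² + (1685.04)²) = √(3253.5616 + 2839359.8016) = 1686.01 m
13: √((-548.38)² + (575.47)²) = √(300720.6244 + 331165.7209) = 794.91 m
14: √((1435.80)² + (350.63)²) = √(2061521.6400 + 122941.3969) = 1477.99 m
15: √((217.75)² + (1879.30)²) = √(47415.0625 + 3531768.4900) = 1891.87 m
16: √((379.27)² + (-764.36)²) = √(143845.7329 + 584246.2096) = 853.28 m
17: √((-18.37)² + (-156.77)²) = √(337.4569 + 24576.8329) = 157.84 m
Sorted: 17 (157.84 m) < 4 (460.45 m) < 7 (577.48 m) < 8 (660.51 m) < …

17, 4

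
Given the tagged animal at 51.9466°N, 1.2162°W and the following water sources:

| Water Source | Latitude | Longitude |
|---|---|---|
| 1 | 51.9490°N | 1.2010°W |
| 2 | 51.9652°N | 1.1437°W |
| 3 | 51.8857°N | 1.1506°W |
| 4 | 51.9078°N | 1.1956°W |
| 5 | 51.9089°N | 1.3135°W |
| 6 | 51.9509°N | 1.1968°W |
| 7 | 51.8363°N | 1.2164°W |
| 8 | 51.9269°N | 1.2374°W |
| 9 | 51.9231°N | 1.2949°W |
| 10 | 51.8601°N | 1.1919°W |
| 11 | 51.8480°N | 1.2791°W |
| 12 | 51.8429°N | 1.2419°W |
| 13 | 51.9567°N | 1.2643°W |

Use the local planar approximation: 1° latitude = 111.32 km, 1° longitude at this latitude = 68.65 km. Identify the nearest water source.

Distances from 51.9466°N, 1.2162°W:
1: 1.0771 km
2: 5.3906 km
3: 8.1389 km
4: 4.5448 km
5: 7.8886 km
6: 1.4152 km
7: 12.2786 km
8: 2.6320 km
9: 6.0028 km
10: 9.7726 km
11: 11.7950 km
12: 11.6779 km
13: 3.4882 km
Minimum: 1 at 1.0771 km.

1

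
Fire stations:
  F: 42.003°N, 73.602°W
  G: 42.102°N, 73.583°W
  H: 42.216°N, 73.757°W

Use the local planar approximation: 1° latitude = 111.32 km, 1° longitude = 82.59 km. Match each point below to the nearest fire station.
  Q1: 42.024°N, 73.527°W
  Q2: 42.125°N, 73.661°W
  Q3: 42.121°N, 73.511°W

Q1→F; Q2→G; Q3→G

Q1 at 42.024°N, 73.527°W:
  F: √((-0.021·111.32)² + (-0.075·82.59)²) = √(5.46493 + 38.36873) = 6.621 km
  G: √((0.078·111.32)² + (-0.056·82.59)²) = √(75.39379 + 21.39100) = 9.838 km
  H: √((0.192·111.32)² + (-0.230·82.59)²) = √(456.82394 + 360.83662) = 28.595 km
  → nearest: F (6.621 km)
Q2 at 42.125°N, 73.661°W:
  F: √((-0.122·111.32)² + (0.059·82.59)²) = √(184.44465 + 23.74428) = 14.429 km
  G: √((-0.023·111.32)² + (0.078·82.59)²) = √(6.55544 + 41.49962) = 6.932 km
  H: √((0.091·111.32)² + (-0.096·82.59)²) = √(102.61933 + 62.86333) = 12.864 km
  → nearest: G (6.932 km)
Q3 at 42.121°N, 73.511°W:
  F: √((-0.118·111.32)² + (-0.091·82.59)²) = √(172.54819 + 56.48560) = 15.134 km
  G: √((-0.019·111.32)² + (-0.072·82.59)²) = √(4.47356 + 35.36062) = 6.311 km
  H: √((0.095·111.32)² + (-0.246·82.59)²) = √(111.83909 + 412.78618) = 22.905 km
  → nearest: G (6.311 km)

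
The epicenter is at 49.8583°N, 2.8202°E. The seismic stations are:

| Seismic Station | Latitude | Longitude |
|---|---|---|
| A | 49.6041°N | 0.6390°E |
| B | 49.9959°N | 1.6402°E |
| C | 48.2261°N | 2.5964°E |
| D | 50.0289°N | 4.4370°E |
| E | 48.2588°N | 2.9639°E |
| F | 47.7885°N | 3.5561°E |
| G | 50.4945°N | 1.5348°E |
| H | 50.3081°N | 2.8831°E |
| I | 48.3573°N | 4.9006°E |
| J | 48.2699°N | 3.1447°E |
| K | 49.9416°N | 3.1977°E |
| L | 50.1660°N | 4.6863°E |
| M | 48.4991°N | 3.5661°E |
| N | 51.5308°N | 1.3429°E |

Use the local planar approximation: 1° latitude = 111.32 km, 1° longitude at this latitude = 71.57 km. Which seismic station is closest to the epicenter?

Distances from 49.8583°N, 2.8202°E:
A: 158.6525 km
B: 85.8305 km
C: 182.4011 km
D: 117.2625 km
E: 178.3531 km
F: 236.3531 km
G: 116.0991 km
H: 50.2737 km
I: 223.8057 km
J: 178.3394 km
K: 28.5647 km
L: 137.8793 km
M: 160.4475 km
N: 214.1096 km
Minimum: K at 28.5647 km.

K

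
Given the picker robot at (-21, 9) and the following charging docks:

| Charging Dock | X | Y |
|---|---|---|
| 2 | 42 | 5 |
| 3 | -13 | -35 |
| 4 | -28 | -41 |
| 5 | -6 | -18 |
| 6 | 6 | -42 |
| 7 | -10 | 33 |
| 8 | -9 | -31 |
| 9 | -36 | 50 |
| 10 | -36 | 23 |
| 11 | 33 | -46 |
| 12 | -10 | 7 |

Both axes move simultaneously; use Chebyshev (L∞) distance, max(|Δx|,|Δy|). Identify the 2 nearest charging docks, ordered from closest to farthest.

Distances from (-21, 9):
2: max(|63|, |-4|) = 63
3: max(|8|, |-44|) = 44
4: max(|-7|, |-50|) = 50
5: max(|15|, |-27|) = 27
6: max(|27|, |-51|) = 51
7: max(|11|, |24|) = 24
8: max(|12|, |-40|) = 40
9: max(|-15|, |41|) = 41
10: max(|-15|, |14|) = 15
11: max(|54|, |-55|) = 55
12: max(|11|, |-2|) = 11
Sorted: 12 (11) < 10 (15) < 7 (24) < 5 (27) < …

12, 10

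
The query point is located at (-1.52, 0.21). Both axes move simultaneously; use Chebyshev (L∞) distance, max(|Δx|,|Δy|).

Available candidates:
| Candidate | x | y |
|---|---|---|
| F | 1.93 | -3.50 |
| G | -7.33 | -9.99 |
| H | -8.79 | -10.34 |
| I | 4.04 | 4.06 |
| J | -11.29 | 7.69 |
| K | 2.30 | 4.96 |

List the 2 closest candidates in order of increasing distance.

F, K

Distances from (-1.52, 0.21):
F: max(|3.45|, |-3.71|) = 3.71
G: max(|-5.81|, |-10.20|) = 10.20
H: max(|-7.27|, |-10.55|) = 10.55
I: max(|5.56|, |3.85|) = 5.56
J: max(|-9.77|, |7.48|) = 9.77
K: max(|3.82|, |4.75|) = 4.75
Sorted: F (3.71) < K (4.75) < I (5.56) < J (9.77) < …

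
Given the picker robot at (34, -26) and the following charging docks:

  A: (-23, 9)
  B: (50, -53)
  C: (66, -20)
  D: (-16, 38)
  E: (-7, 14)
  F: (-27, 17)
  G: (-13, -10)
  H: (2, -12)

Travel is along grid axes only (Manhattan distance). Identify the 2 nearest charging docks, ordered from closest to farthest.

C, B

Distances from (34, -26):
A: |-57| + |35| = 57 + 35 = 92
B: |16| + |-27| = 16 + 27 = 43
C: |32| + |6| = 32 + 6 = 38
D: |-50| + |64| = 50 + 64 = 114
E: |-41| + |40| = 41 + 40 = 81
F: |-61| + |43| = 61 + 43 = 104
G: |-47| + |16| = 47 + 16 = 63
H: |-32| + |14| = 32 + 14 = 46
Sorted: C (38) < B (43) < H (46) < G (63) < …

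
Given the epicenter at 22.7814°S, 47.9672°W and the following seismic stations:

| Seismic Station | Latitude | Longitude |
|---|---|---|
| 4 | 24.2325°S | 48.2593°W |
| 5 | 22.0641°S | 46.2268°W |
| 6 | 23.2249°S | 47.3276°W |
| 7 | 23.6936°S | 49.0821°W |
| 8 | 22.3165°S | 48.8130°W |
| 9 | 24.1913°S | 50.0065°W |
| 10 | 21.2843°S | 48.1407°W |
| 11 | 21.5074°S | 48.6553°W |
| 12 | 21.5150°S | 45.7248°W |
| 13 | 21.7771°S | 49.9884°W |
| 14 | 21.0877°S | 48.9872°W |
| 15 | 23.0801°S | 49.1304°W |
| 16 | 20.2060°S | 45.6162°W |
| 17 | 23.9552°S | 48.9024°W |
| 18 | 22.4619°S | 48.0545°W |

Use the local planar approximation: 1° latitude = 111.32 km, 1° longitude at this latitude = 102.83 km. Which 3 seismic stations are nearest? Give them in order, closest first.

Distances from 22.7814°S, 47.9672°W:
4: 164.3053 km
5: 195.9709 km
6: 82.2383 km
7: 153.1507 km
8: 101.2065 km
9: 261.9311 km
10: 167.6094 km
11: 158.4929 km
12: 270.2666 km
13: 236.0009 km
14: 215.7534 km
15: 124.1477 km
16: 375.0171 km
17: 162.2405 km
18: 36.6822 km
Sorted: 18 (36.6822 km) < 6 (82.2383 km) < 8 (101.2065 km) < 15 (124.1477 km) < 7 (153.1507 km) < …

18, 6, 8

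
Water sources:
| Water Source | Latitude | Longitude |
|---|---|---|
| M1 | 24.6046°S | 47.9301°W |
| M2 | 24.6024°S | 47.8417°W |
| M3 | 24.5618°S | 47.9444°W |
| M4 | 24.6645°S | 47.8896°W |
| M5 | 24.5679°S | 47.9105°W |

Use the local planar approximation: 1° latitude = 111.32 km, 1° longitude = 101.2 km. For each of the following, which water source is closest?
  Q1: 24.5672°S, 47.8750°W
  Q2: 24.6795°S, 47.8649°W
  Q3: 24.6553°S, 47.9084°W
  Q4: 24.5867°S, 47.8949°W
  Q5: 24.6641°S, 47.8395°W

Q1 at 24.5672°S, 47.8750°W:
  M1: 6.9589 km
  M2: 5.1683 km
  M3: 7.0490 km
  M4: 10.9317 km
  M5: 3.5934 km
  → nearest: M5 (3.5934 km)
Q2 at 24.6795°S, 47.8649°W:
  M1: 10.6328 km
  M2: 8.8981 km
  M3: 15.3753 km
  M4: 3.0061 km
  M5: 13.2527 km
  → nearest: M4 (3.0061 km)
Q3 at 24.6553°S, 47.9084°W:
  M1: 6.0561 km
  M2: 8.9578 km
  M3: 11.0276 km
  M4: 2.1607 km
  M5: 9.7317 km
  → nearest: M4 (2.1607 km)
Q4 at 24.5867°S, 47.8949°W:
  M1: 4.0817 km
  M2: 5.6604 km
  M3: 5.7251 km
  M4: 8.6773 km
  M5: 2.6215 km
  → nearest: M5 (2.6215 km)
Q5 at 24.6641°S, 47.8395°W:
  M1: 11.3109 km
  M2: 6.8721 km
  M3: 15.5687 km
  M4: 5.0703 km
  M5: 12.8961 km
  → nearest: M4 (5.0703 km)

Q1→M5; Q2→M4; Q3→M4; Q4→M5; Q5→M4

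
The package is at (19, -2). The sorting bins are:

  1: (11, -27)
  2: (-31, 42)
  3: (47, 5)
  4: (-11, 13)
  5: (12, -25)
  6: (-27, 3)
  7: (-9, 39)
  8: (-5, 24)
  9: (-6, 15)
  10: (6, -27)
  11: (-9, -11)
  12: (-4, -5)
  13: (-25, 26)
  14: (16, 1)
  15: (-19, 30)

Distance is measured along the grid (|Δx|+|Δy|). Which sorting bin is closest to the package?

Distances from (19, -2):
1: 33
2: 94
3: 35
4: 45
5: 30
6: 51
7: 69
8: 50
9: 42
10: 38
11: 37
12: 26
13: 72
14: 6
15: 70
Minimum: 14 at 6.

14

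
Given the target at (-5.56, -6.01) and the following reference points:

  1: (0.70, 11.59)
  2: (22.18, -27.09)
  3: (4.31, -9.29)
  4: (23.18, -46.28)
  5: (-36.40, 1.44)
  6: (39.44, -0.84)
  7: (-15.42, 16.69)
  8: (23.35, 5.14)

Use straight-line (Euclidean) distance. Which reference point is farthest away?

Distances from (-5.56, -6.01):
1: √((6.26)² + (17.60)²) = √(39.1876 + 309.7600) = 18.68
2: √((27.74)² + (-21.08)²) = √(769.5076 + 444.3664) = 34.84
3: √((9.87)² + (-3.28)²) = √(97.4169 + 10.7584) = 10.40
4: √((28.74)² + (-40.27)²) = √(825.9876 + 1621.6729) = 49.47
5: √((-30.84)² + (7.45)²) = √(951.1056 + 55.5025) = 31.73
6: √((45.00)² + (5.17)²) = √(2025.0000 + 26.7289) = 45.30
7: √((-9.86)² + (22.70)²) = √(97.2196 + 515.2900) = 24.75
8: √((28.91)² + (11.15)²) = √(835.7881 + 124.3225) = 30.99
Maximum: 4 at 49.47.

4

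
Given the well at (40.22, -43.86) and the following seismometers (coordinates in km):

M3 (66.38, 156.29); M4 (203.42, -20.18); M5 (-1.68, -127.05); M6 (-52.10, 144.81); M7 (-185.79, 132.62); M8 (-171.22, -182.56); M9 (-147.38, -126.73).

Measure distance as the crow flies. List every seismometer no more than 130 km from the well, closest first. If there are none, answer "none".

Distances from (40.22, -43.86):
M3: √((26.16)² + (200.15)²) = √(684.3456 + 40060.0225) = 201.85 km
M4: √((163.20)² + (23.68)²) = √(26634.2400 + 560.7424) = 164.91 km
M5: √((-41.90)² + (-83.19)²) = √(1755.6100 + 6920.5761) = 93.15 km
M6: √((-92.32)² + (188.67)²) = √(8522.9824 + 35596.3689) = 210.05 km
M7: √((-226.01)² + (176.48)²) = √(51080.5201 + 31145.1904) = 286.75 km
M8: √((-211.44)² + (-138.70)²) = √(44706.8736 + 19237.6900) = 252.87 km
M9: √((-187.60)² + (-82.87)²) = √(35193.7600 + 6867.4369) = 205.09 km
Threshold 130 km: M5 (93.15 km) is within range.

M5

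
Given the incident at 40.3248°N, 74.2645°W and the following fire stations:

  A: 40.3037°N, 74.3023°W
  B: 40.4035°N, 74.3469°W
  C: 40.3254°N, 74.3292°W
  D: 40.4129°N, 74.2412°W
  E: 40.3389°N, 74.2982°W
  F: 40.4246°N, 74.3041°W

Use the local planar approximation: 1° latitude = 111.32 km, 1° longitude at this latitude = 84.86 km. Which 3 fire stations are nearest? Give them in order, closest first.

E, A, C

Distances from 40.3248°N, 74.2645°W:
A: √((-0.0211·111.32)² + (-0.0378·84.86)²) = √(5.517106 + 10.289391) = 3.9757 km
B: √((0.0787·111.32)² + (-0.0824·84.86)²) = √(76.753088 + 48.894553) = 11.2093 km
C: √((0.0006·111.32)² + (-0.0647·84.86)²) = √(0.004461 + 30.144953) = 5.4908 km
D: √((0.0881·111.32)² + (0.0233·84.86)²) = √(96.182976 + 3.909470) = 10.0046 km
E: √((0.0141·111.32)² + (-0.0337·84.86)²) = √(2.463682 + 8.178353) = 3.2622 km
F: √((0.0998·111.32)² + (-0.0396·84.86)²) = √(123.426234 + 11.292665) = 11.6068 km
Sorted: E (3.2622 km) < A (3.9757 km) < C (5.4908 km) < D (10.0046 km) < B (11.2093 km) < …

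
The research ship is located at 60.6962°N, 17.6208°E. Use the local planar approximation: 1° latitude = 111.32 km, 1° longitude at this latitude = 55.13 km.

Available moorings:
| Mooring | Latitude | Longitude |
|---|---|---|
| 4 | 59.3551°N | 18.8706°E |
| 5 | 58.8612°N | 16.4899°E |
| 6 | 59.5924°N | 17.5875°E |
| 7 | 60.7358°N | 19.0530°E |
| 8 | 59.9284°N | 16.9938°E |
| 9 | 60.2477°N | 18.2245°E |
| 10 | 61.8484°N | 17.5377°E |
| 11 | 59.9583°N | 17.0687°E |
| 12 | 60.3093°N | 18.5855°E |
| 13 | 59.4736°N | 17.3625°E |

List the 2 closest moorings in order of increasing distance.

Distances from 60.6962°N, 17.6208°E:
4: √((-1.3411·111.32)² + (1.2498·55.13)²) = √(22287.877924 + 4747.413119) = 164.4241 km
5: √((-1.8350·111.32)² + (-1.1309·55.13)²) = √(41727.131693 + 3887.088182) = 213.5749 km
6: √((-1.1038·111.32)² + (-0.0333·55.13)²) = √(15098.269557 + 3.370268) = 122.8887 km
7: √((0.0396·111.32)² + (1.4322·55.13)²) = √(19.432862 + 6234.237221) = 79.0801 km
8: √((-0.7678·111.32)² + (-0.6270·55.13)²) = √(7305.376628 + 1194.843614) = 92.1966 km
9: √((-0.4485·111.32)² + (0.6037·55.13)²) = √(2492.707326 + 1107.690259) = 60.0033 km
10: √((1.1522·111.32)² + (-0.0831·55.13)²) = √(16451.372543 + 20.988337) = 128.3447 km
11: √((-0.7379·111.32)² + (-0.5521·55.13)²) = √(6747.477049 + 926.427588) = 87.6008 km
12: √((-0.3869·111.32)² + (0.9647·55.13)²) = √(1854.999747 + 2828.528389) = 68.4363 km
13: √((-1.2226·111.32)² + (-0.2583·55.13)²) = √(18523.164270 + 202.779850) = 136.8428 km
Sorted: 9 (60.0033 km) < 12 (68.4363 km) < 7 (79.0801 km) < 11 (87.6008 km) < …

9, 12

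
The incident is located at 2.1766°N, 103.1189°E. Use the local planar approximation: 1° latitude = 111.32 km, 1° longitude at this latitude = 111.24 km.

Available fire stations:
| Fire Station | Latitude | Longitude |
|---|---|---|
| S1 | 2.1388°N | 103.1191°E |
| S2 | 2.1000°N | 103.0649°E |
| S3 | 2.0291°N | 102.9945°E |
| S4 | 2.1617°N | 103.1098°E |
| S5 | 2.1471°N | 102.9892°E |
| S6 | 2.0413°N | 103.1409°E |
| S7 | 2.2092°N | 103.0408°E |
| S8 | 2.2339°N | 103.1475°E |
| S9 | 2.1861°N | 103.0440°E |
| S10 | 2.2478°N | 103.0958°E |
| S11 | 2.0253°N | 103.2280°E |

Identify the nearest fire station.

Distances from 2.1766°N, 103.1189°E:
S1: 4.2080 km
S2: 10.4305 km
S3: 21.4733 km
S4: 1.9432 km
S5: 14.7968 km
S6: 15.2591 km
S7: 9.4153 km
S8: 7.1280 km
S9: 8.3987 km
S10: 8.3321 km
S11: 20.7597 km
Minimum: S4 at 1.9432 km.

S4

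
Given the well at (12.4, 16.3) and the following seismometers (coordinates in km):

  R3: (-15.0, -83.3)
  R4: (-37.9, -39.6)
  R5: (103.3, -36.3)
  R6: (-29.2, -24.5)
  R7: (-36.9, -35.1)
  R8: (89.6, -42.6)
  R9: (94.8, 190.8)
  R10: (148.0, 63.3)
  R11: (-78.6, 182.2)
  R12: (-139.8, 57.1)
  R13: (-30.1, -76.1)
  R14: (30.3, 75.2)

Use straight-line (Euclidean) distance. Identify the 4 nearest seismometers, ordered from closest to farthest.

R6, R14, R7, R4

Distances from (12.4, 16.3):
R3: 103.3 km
R4: 75.2 km
R5: 105.0 km
R6: 58.3 km
R7: 71.2 km
R8: 97.1 km
R9: 193.0 km
R10: 143.5 km
R11: 189.2 km
R12: 157.6 km
R13: 101.7 km
R14: 61.6 km
Sorted: R6 (58.3 km) < R14 (61.6 km) < R7 (71.2 km) < R4 (75.2 km) < R8 (97.1 km) < R13 (101.7 km) < …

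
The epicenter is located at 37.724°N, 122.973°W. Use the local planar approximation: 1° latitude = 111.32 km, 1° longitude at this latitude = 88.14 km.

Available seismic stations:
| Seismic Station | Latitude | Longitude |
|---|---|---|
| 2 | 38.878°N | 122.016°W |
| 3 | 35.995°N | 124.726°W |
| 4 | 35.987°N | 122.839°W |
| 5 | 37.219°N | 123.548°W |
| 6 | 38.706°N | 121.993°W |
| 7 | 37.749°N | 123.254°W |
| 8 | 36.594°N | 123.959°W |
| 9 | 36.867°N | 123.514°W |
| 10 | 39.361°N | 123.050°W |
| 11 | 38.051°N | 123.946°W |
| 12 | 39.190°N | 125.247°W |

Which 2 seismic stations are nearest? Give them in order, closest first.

7, 5

Distances from 37.724°N, 122.973°W:
2: 153.681 km
3: 246.817 km
4: 193.723 km
5: 75.689 km
6: 139.324 km
7: 24.923 km
8: 152.893 km
9: 106.654 km
10: 182.357 km
11: 93.166 km
12: 258.467 km
Sorted: 7 (24.923 km) < 5 (75.689 km) < 11 (93.166 km) < 9 (106.654 km) < …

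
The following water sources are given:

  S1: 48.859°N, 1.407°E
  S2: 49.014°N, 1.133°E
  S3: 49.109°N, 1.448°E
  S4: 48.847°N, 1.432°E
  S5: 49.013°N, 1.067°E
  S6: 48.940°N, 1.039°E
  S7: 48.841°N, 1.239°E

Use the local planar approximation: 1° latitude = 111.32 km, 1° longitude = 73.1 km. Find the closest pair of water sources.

S1 and S4

Pairwise distances:
S1–S2: √((0.155·111.32)² + (-0.274·73.1)²) = √(297.72122 + 401.17686) = 26.437 km
S1–S3: √((0.250·111.32)² + (0.041·73.1)²) = √(774.50890 + 8.98261) = 27.991 km
S1–S4: √((-0.012·111.32)² + (0.025·73.1)²) = √(1.78447 + 3.33976) = 2.264 km
S1–S5: √((0.154·111.32)² + (-0.340·73.1)²) = √(293.89205 + 617.72132) = 30.193 km
S1–S6: √((0.081·111.32)² + (-0.368·73.1)²) = √(81.30485 + 723.65304) = 28.372 km
S1–S7: √((-0.018·111.32)² + (-0.168·73.1)²) = √(4.01505 + 150.81805) = 12.443 km
S2–S3: √((0.095·111.32)² + (0.315·73.1)²) = √(111.83909 + 530.21970) = 25.339 km
S2–S4: √((-0.167·111.32)² + (0.299·73.1)²) = √(345.60446 + 477.72408) = 28.694 km
S2–S5: √((-0.001·111.32)² + (-0.066·73.1)²) = √(0.01239 + 23.27677) = 4.826 km
S2–S6: √((-0.074·111.32)² + (-0.094·73.1)²) = √(67.85937 + 47.21614) = 10.727 km
S2–S7: √((-0.173·111.32)² + (0.106·73.1)²) = √(370.88443 + 60.04080) = 20.759 km
S3–S4: √((-0.262·111.32)² + (-0.016·73.1)²) = √(850.64622 + 1.36796) = 29.189 km
S3–S5: √((-0.096·111.32)² + (-0.381·73.1)²) = √(114.20598 + 775.68377) = 29.831 km
S3–S6: √((-0.169·111.32)² + (-0.409·73.1)²) = √(353.93198 + 893.88442) = 35.324 km
S3–S7: √((-0.268·111.32)² + (-0.209·73.1)²) = √(890.05324 + 233.41423) = 33.518 km
S4–S5: √((0.166·111.32)² + (-0.365·73.1)²) = √(341.47788 + 711.90244) = 32.456 km
S4–S6: √((0.093·111.32)² + (-0.393·73.1)²) = √(107.17964 + 825.31522) = 30.537 km
S4–S7: √((-0.006·111.32)² + (-0.193·73.1)²) = √(0.44612 + 199.04413) = 14.124 km
S5–S6: √((-0.073·111.32)² + (-0.028·73.1)²) = √(66.03773 + 4.18939) = 8.380 km
S5–S7: √((-0.172·111.32)² + (0.172·73.1)²) = √(366.60914 + 158.08536) = 22.906 km
S6–S7: √((-0.099·111.32)² + (0.200·73.1)²) = √(121.45539 + 213.74440) = 18.308 km
Closest pair: S1–S4 at 2.264 km.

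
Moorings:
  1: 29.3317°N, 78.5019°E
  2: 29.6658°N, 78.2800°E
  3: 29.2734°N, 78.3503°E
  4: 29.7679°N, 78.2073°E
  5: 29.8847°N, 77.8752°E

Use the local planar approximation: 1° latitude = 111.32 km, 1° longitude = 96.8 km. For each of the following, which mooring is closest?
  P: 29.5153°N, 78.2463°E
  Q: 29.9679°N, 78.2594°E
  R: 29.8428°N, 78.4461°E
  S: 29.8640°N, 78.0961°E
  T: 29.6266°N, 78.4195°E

P at 29.5153°N, 78.2463°E:
  1: √((-0.1836·111.32)² + (0.2556·96.8)²) = √(417.726232 + 612.170523) = 32.0920 km
  2: √((0.1505·111.32)² + (0.0337·96.8)²) = √(280.685123 + 10.641688) = 17.0683 km
  3: √((-0.2419·111.32)² + (0.1040·96.8)²) = √(725.133772 + 101.348516) = 28.7486 km
  4: √((0.2526·111.32)² + (-0.0390·96.8)²) = √(790.702456 + 14.252135) = 28.3717 km
  5: √((0.3694·111.32)² + (-0.3711·96.8)²) = √(1690.986645 + 1290.424569) = 54.6023 km
  → nearest: 2 (17.0683 km)
Q at 29.9679°N, 78.2594°E:
  1: √((-0.6362·111.32)² + (0.2425·96.8)²) = √(5015.725089 + 551.028676) = 74.6107 km
  2: √((-0.3021·111.32)² + (0.0206·96.8)²) = √(1130.961565 + 3.976355) = 33.6888 km
  3: √((-0.6945·111.32)² + (0.0909·96.8)²) = √(5977.105142 + 77.424513) = 77.8109 km
  4: √((-0.2000·111.32)² + (-0.0521·96.8)²) = √(495.685696 + 25.434673) = 22.8281 km
  5: √((-0.0832·111.32)² + (-0.3842·96.8)²) = √(85.781384 + 1383.137753) = 38.3265 km
  → nearest: 4 (22.8281 km)
R at 29.8428°N, 78.4461°E:
  1: √((-0.5111·111.32)² + (0.0558·96.8)²) = √(3237.115217 + 29.175554) = 57.1515 km
  2: √((-0.1770·111.32)² + (-0.1661·96.8)²) = √(388.233429 + 258.517519) = 25.4313 km
  3: √((-0.5694·111.32)² + (-0.0958·96.8)²) = √(4017.735302 + 85.996689) = 64.0604 km
  4: √((-0.0749·111.32)² + (-0.2388·96.8)²) = √(69.520043 + 534.342059) = 24.5736 km
  5: √((0.0419·111.32)² + (-0.5709·96.8)²) = √(21.755769 + 3054.012432) = 55.4596 km
  → nearest: 4 (24.5736 km)
S at 29.8640°N, 78.0961°E:
  1: √((-0.5323·111.32)² + (0.4058·96.8)²) = √(3511.230398 + 1543.031528) = 71.0933 km
  2: √((-0.1982·111.32)² + (0.1839·96.8)²) = √(486.803504 + 316.894114) = 28.3496 km
  3: √((-0.5906·111.32)² + (0.2542·96.8)²) = √(4322.482867 + 605.482795) = 70.1995 km
  4: √((-0.0961·111.32)² + (0.1112·96.8)²) = √(114.444037 + 115.867141) = 15.1760 km
  5: √((0.0207·111.32)² + (-0.2209·96.8)²) = √(5.309909 + 457.237821) = 21.5069 km
  → nearest: 4 (15.1760 km)
T at 29.6266°N, 78.4195°E:
  1: √((-0.2949·111.32)² + (0.0824·96.8)²) = √(1077.695180 + 63.621681) = 33.7834 km
  2: √((0.0392·111.32)² + (-0.1395·96.8)²) = √(19.042262 + 182.347213) = 14.1912 km
  3: √((-0.3532·111.32)² + (-0.0692·96.8)²) = √(1545.922739 + 44.870706) = 39.8848 km
  4: √((0.1413·111.32)² + (-0.2122·96.8)²) = √(247.417674 + 421.931038) = 25.8718 km
  5: √((0.2581·111.32)² + (-0.5443·96.8)²) = √(825.510125 + 2776.050634) = 60.0130 km
  → nearest: 2 (14.1912 km)

P→2; Q→4; R→4; S→4; T→2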